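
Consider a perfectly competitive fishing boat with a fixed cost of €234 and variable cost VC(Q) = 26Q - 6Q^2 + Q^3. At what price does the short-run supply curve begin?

The firm shuts down when price falls below the minimum of average variable cost. AVC = VC/Q = 26 - 6Q + Q^2.
At the minimum of AVC, MC = AVC. MC = 26 - 12Q + 3Q^2; setting MC = AVC gives 2Q^2 - 6Q = 0, so Q = 3. min AVC = 17.
So the shutdown price is €17.

€17 per unit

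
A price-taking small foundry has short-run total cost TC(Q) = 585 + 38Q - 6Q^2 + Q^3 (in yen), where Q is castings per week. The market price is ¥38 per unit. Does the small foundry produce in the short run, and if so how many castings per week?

Variable cost is VC = 38Q - 6Q^2 + Q^3, so AVC = VC/Q = 38 - 6Q + Q^2 and MC = dTC/dQ = 38 - 12Q + 3Q^2.
AVC is minimized where dAVC/dQ = -6 + 2Q = 0, at Q = 3; min AVC = 38 - 6·3 + 3^2 = ¥29.
Because ¥38 ≥ ¥29, revenue can cover variable cost; the firm operates.
P = MC gives -12Q + 3Q^2 = 0, with roots 0 and 4. Take the larger (rising MC): Q* = 4.
Check: AVC at Q = 4 is ¥30 ≤ P, so revenue covers variable cost.
Profit = P·Q − TC = 38·4 − 705 = -¥553, a loss, but smaller than the ¥585 fixed cost the firm would lose by shutting down.

Produce at Q = 4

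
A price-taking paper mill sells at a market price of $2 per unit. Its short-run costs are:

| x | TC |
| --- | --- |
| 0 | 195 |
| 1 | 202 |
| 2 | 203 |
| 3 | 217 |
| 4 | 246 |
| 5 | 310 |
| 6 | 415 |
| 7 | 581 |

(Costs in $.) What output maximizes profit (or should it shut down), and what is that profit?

x = 0 (shut down); profit = -$195

Compute π = P·x − TC at each output: x=0: -195; x=1: -200; x=2: -199; x=3: -211; x=4: -238; x=5: -300; x=6: -403; x=7: -567.
Profit is highest at x = 0. Equivalently, the lowest AVC in the table is 8/2 ≈ $4 at x = 2, and P = $2 falls below it — price never covers variable cost, so the firm shuts down and loses only its fixed cost.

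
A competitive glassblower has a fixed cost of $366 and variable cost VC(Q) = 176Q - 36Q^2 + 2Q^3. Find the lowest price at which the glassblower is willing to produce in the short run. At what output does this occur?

$14 per unit, at Q = 9

The shutdown price is the minimum of AVC. VC = 176Q - 36Q^2 + 2Q^3, so AVC = 176 - 36Q + 2Q^2.
At the minimum of AVC, MC = AVC. MC = 176 - 72Q + 6Q^2; setting MC = AVC gives 4Q^2 - 36Q = 0, so Q = 9. min AVC = 14.
The firm shuts down for any P below $14.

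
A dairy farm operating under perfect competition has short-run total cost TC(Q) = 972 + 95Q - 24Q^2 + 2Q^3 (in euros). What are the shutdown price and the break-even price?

Shutdown price = min AVC. AVC = 95 - 24Q + 2Q^2, with vertex at Q = 6 and minimum €23.
ATC = 972/Q + 95 - 24Q + 2Q^2. Setting dATC/dQ = −972/Q^2 − 24 + 4Q = 0 gives Q = 9 (since 4·9^3 − 24·9^2 = 972).
min ATC = 972/9 + 95 − 24·9 + 2·9^2 = €149. That is the break-even price.
Between these two prices the firm operates at a loss; above €149 it earns a profit.

Shutdown price = €23; break-even price = €149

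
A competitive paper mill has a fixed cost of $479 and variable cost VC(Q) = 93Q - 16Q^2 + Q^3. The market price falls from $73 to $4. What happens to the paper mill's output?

Output falls from 10 to 0 (the firm shuts down)

AVC = 93 - 16Q + Q^2, minimized at Q = 8 where min AVC = $29. MC = 93 - 32Q + 3Q^2.
With P = $73 above the shutdown price, P = MC gives Q = 10.
At P = $4 < min AVC = $29, price no longer covers variable cost at any output, so the firm shuts down: Q = 0.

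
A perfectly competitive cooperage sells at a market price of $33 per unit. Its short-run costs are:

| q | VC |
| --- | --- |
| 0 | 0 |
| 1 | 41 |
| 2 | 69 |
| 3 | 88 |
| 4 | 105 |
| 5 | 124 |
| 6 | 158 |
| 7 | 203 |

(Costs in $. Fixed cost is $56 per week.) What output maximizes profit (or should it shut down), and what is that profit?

q = 5; profit = -$15

Tabulate TR − TC: q=0: -56; q=1: -64; q=2: -59; q=3: -45; q=4: -29; q=5: -15; q=6: -16; q=7: -28.
Profit is maximized at q = 5. AVC there is 124/5 = $24.80 ≤ P, so producing beats shutting down (which would give -$56).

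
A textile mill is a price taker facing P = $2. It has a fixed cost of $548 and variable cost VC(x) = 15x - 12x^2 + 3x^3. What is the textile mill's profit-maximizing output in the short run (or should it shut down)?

Shut down

From TC, MC = TC'(x) = 15 - 24x + 9x^2 and AVC = VC/x = 15 - 12x + 3x^2.
AVC hits its minimum where MC = AVC, at x = 2, giving min AVC = 15 - 12·2 + 3·2^2 = $3.
P = $2 lies below min AVC = $3; no output level covers variable cost.
The firm minimizes its loss by shutting down and losing only its fixed cost of $548.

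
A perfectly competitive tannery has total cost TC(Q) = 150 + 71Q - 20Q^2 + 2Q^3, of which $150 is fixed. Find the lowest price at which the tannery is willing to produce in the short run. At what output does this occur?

Short-run supply begins at min AVC. From VC = 71Q - 20Q^2 + 2Q^3, AVC = 71 - 20Q + 2Q^2.
At the minimum of AVC, MC = AVC. MC = 71 - 40Q + 6Q^2; setting MC = AVC gives 4Q^2 - 20Q = 0, so Q = 5. min AVC = 21.
For P < $21 the firm produces nothing.

$21 per unit, at Q = 5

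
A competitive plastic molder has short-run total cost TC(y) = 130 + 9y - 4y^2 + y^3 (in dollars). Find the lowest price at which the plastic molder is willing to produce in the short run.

The firm shuts down when price falls below the minimum of average variable cost. AVC = VC/y = 9 - 4y + y^2.
At the minimum of AVC, MC = AVC. MC = 9 - 8y + 3y^2; setting MC = AVC gives 2y^2 - 4y = 0, so y = 2. min AVC = 5.
So the shutdown price is $5.

$5 per unit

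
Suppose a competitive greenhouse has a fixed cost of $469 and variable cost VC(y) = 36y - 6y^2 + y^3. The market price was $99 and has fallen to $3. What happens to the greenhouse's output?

AVC = 36 - 6y + y^2, minimized at y = 3 where min AVC = $27. MC = 36 - 12y + 3y^2.
At P = $99 ≥ min AVC, set P = MC on the rising branch: y = 7.
At P = $3 < min AVC = $27, price no longer covers variable cost at any output, so the firm shuts down: y = 0.

Output falls from 7 to 0 (the firm shuts down)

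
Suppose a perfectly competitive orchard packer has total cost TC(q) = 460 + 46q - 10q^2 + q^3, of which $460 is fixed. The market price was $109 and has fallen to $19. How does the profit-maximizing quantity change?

Output falls from 9 to 0 (the firm shuts down)

AVC = 46 - 10q + q^2, minimized at q = 5 where min AVC = $21. MC = 46 - 20q + 3q^2.
With P = $109 above the shutdown price, P = MC gives q = 9.
At P = $19 < min AVC = $21, price no longer covers variable cost at any output, so the firm shuts down: q = 0.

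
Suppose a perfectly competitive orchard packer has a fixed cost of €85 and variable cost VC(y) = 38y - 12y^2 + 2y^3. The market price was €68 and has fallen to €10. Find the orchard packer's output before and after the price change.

AVC = 38 - 12y + 2y^2, minimized at y = 3 where min AVC = €20. MC = 38 - 24y + 6y^2.
With P = €68 above the shutdown price, P = MC gives y = 5.
At P = €10 < min AVC = €20, price no longer covers variable cost at any output, so the firm shuts down: y = 0.

Output falls from 5 to 0 (the firm shuts down)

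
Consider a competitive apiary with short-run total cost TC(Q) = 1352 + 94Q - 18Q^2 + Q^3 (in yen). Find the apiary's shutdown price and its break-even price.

AVC = 94 - 18Q + Q^2; minimized at Q = 9, giving min AVC = ¥13. That is the shutdown price.
ATC = 1352/Q + 94 - 18Q + Q^2. Setting dATC/dQ = −1352/Q^2 − 18 + 2Q = 0 gives Q = 13 (since 2·13^3 − 18·13^2 = 1352).
min ATC = 1352/13 + 94 − 18·13 + 13^2 = ¥133. That is the break-even price.
Between these two prices the firm operates at a loss; above ¥133 it earns a profit.

Shutdown price = ¥13; break-even price = ¥133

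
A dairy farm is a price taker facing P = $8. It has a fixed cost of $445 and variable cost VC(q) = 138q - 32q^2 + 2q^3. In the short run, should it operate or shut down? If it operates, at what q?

Strip out fixed cost: VC = 138q - 32q^2 + 2q^3. Then AVC = 138 - 32q + 2q^2 and MC = 138 - 64q + 6q^2.
AVC hits its minimum where MC = AVC, at q = 8, giving min AVC = 138 - 32·8 + 2·8^2 = $10.
Since P = $8 < min AVC = $10, price fails to cover variable cost at any output.
Best response: produce nothing and absorb the $445 fixed cost.

Shut down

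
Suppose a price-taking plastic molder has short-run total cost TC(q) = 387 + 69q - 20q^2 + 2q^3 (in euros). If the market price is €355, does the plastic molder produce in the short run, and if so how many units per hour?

Produce at q = 11

Strip out fixed cost: VC = 69q - 20q^2 + 2q^3. Then AVC = 69 - 20q + 2q^2 and MC = 69 - 40q + 6q^2.
AVC is minimized where dAVC/dq = -20 + 4q = 0, at q = 5; min AVC = 69 - 20·5 + 2·5^2 = €19.
Because €355 ≥ €19, revenue can cover variable cost; the firm operates.
P = MC gives -286 - 40q + 6q^2 = 0, with roots -13/3 and 11. Take the larger (rising MC): q* = 11.
Check: AVC at q = 11 is €91 ≤ P, so revenue covers variable cost.
Profit = P·q − TC = 355·11 − 1388 = €2517.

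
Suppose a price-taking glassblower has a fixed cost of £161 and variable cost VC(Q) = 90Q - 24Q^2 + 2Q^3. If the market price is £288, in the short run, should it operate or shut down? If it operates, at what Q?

Produce at Q = 11

From TC, MC = TC'(Q) = 90 - 48Q + 6Q^2 and AVC = VC/Q = 90 - 24Q + 2Q^2.
The AVC parabola has its vertex at Q = 24/4 = 6, where AVC = 90 - 24·6 + 2·6^2 = £18.
P = £288 exceeds min AVC = £18, so the firm stays open.
P = MC gives -198 - 48Q + 6Q^2 = 0, with roots -3 and 11. Take the larger (rising MC): Q* = 11.
Check: AVC at Q = 11 is £68 ≤ P, so revenue covers variable cost.
Profit = P·Q − TC = 288·11 − 909 = £2259.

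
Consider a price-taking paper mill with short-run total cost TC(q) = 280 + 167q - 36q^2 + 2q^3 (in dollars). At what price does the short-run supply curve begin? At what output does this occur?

The shutdown price is the minimum of AVC. VC = 167q - 36q^2 + 2q^3, so AVC = 167 - 36q + 2q^2.
At the minimum of AVC, MC = AVC. MC = 167 - 72q + 6q^2; setting MC = AVC gives 4q^2 - 36q = 0, so q = 9. min AVC = 5.
For P < $5 the firm produces nothing.

$5 per unit, at q = 9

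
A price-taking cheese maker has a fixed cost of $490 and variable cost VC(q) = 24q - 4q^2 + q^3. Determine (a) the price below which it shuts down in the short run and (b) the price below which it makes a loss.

Shutdown price = min AVC. AVC = 24 - 4q + q^2, with vertex at q = 2 and minimum $20.
ATC = 490/q + 24 - 4q + q^2. Setting dATC/dq = −490/q^2 − 4 + 2q = 0 gives q = 7 (since 2·7^3 − 4·7^2 = 490).
min ATC = 490/7 + 24 − 4·7 + 7^2 = $115. That is the break-even price.
Between these two prices the firm operates at a loss; above $115 it earns a profit.

Shutdown price = $20; break-even price = $115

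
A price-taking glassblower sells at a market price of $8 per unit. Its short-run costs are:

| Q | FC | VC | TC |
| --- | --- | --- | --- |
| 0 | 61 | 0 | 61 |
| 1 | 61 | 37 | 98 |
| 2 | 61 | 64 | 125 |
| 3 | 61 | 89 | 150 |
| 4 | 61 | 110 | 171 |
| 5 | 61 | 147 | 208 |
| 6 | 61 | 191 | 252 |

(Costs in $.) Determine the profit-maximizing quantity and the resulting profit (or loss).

Compute π = P·Q − TC at each output: Q=0: -61; Q=1: -90; Q=2: -109; Q=3: -126; Q=4: -139; Q=5: -168; Q=6: -204.
Profit is highest at Q = 0. Equivalently, the lowest AVC in the table is 110/4 ≈ $27.50 at Q = 4, and P = $8 falls below it — price never covers variable cost, so the firm shuts down and loses only its fixed cost.

Q = 0 (shut down); profit = -$61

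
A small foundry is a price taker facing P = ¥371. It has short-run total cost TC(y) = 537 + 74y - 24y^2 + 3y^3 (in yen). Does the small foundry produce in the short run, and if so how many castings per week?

Variable cost is VC = 74y - 24y^2 + 3y^3, so AVC = VC/y = 74 - 24y + 3y^2 and MC = dTC/dy = 74 - 48y + 9y^2.
The AVC parabola has its vertex at y = 24/6 = 4, where AVC = 74 - 24·4 + 3·4^2 = ¥26.
Since P = ¥371 ≥ min AVC = ¥26, price covers variable cost and the firm should produce.
Set P = MC: 371 = 74 - 48y + 9y^2 → -297 - 48y + 9y^2 = 0. The roots are y = -11/3 and y = 9; the profit-maximizing output is on the rising part of MC, so y* = 9.
Check: AVC at y = 9 is ¥101 ≤ P, so revenue covers variable cost.
Profit = P·y − TC = 371·9 − 1446 = ¥1893.

Produce at y = 9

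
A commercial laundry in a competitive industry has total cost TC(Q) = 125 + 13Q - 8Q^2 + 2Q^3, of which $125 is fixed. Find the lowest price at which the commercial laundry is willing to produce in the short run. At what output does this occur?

Short-run supply begins at min AVC. From VC = 13Q - 8Q^2 + 2Q^3, AVC = 13 - 8Q + 2Q^2.
dAVC/dQ = -8 + 4Q = 0 gives Q = 2. min AVC = 13 - 8·2 + 2·2^2 = 5.
For P < $5 the firm produces nothing.

$5 per unit, at Q = 2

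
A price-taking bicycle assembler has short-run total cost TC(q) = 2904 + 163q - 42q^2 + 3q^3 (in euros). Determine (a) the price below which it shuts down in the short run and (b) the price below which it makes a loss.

Shutdown price = €16; break-even price = €328

AVC = 163 - 42q + 3q^2; minimized at q = 7, giving min AVC = €16. That is the shutdown price.
ATC = 2904/q + 163 - 42q + 3q^2. Setting dATC/dq = −2904/q^2 − 42 + 6q = 0 gives q = 11 (since 6·11^3 − 42·11^2 = 2904).
min ATC = 2904/11 + 163 − 42·11 + 3·11^2 = €328. That is the break-even price.
For €16 ≤ P < €328 the firm produces at a loss; below €16 it shuts down.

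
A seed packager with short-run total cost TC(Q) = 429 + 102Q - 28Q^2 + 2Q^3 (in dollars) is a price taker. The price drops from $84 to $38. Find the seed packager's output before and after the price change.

Output falls from 9 to 8

MC = 102 - 56Q + 6Q^2; the shutdown threshold is min AVC = $4 (at Q = 7).
With P = $84 above the shutdown price, P = MC gives Q = 9.
At P = $38 ≥ min AVC, set P = MC: Q = 8. The firm stays open but cuts output.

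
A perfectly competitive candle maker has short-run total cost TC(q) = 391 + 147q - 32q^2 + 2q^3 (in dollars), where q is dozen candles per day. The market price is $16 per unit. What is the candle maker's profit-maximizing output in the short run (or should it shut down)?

Strip out fixed cost: VC = 147q - 32q^2 + 2q^3. Then AVC = 147 - 32q + 2q^2 and MC = 147 - 64q + 6q^2.
AVC hits its minimum where MC = AVC, at q = 8, giving min AVC = 147 - 32·8 + 2·8^2 = $19.
With P < min AVC ($16 < $19), every unit sold adds to the loss.
Best response: produce nothing and absorb the $391 fixed cost.

Shut down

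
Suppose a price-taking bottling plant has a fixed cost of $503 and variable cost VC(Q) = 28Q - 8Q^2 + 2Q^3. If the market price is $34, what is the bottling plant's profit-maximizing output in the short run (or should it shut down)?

From TC, MC = TC'(Q) = 28 - 16Q + 6Q^2 and AVC = VC/Q = 28 - 8Q + 2Q^2.
AVC is minimized where dAVC/dQ = -8 + 4Q = 0, at Q = 2; min AVC = 28 - 8·2 + 2·2^2 = $20.
Because $34 ≥ $20, revenue can cover variable cost; the firm operates.
P = MC gives -6 - 16Q + 6Q^2 = 0, with roots -1/3 and 3. Take the larger (rising MC): Q* = 3.
Check: AVC at Q = 3 is $22 ≤ P, so revenue covers variable cost.
Profit = P·Q − TC = 34·3 − 569 = -$467, a loss, but smaller than the $503 fixed cost the firm would lose by shutting down.

Produce at Q = 3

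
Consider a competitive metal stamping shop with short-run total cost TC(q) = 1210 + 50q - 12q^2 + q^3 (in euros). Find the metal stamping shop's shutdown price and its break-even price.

AVC = 50 - 12q + q^2; minimized at q = 6, giving min AVC = €14. That is the shutdown price.
ATC = 1210/q + 50 - 12q + q^2. Setting dATC/dq = −1210/q^2 − 12 + 2q = 0 gives q = 11 (since 2·11^3 − 12·11^2 = 1210).
min ATC = 1210/11 + 50 − 12·11 + 11^2 = €149. That is the break-even price.
For €14 ≤ P < €149 the firm produces at a loss; below €14 it shuts down.

Shutdown price = €14; break-even price = €149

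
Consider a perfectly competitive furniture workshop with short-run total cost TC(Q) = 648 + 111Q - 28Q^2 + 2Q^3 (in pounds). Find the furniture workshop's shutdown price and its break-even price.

Shutdown price = £13; break-even price = £93

AVC = 111 - 28Q + 2Q^2; minimized at Q = 7, giving min AVC = £13. That is the shutdown price.
ATC = 648/Q + 111 - 28Q + 2Q^2. Setting dATC/dQ = −648/Q^2 − 28 + 4Q = 0 gives Q = 9 (since 4·9^3 − 28·9^2 = 648).
min ATC = 648/9 + 111 − 28·9 + 2·9^2 = £93. That is the break-even price.
For £13 ≤ P < £93 the firm produces at a loss; below £13 it shuts down.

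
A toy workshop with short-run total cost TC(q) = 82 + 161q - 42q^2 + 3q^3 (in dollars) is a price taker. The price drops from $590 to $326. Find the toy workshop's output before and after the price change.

Output falls from 13 to 11

AVC = 161 - 42q + 3q^2, minimized at q = 7 where min AVC = $14. MC = 161 - 84q + 9q^2.
With P = $590 above the shutdown price, P = MC gives q = 13.
At P = $326 ≥ min AVC, set P = MC: q = 11. The firm stays open but cuts output.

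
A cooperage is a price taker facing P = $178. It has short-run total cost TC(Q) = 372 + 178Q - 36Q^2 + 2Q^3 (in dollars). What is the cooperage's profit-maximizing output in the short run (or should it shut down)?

Produce at Q = 12

Variable cost is VC = 178Q - 36Q^2 + 2Q^3, so AVC = VC/Q = 178 - 36Q + 2Q^2 and MC = dTC/dQ = 178 - 72Q + 6Q^2.
AVC hits its minimum where MC = AVC, at Q = 9, giving min AVC = 178 - 36·9 + 2·9^2 = $16.
P = $178 exceeds min AVC = $16, so the firm stays open.
P = MC gives -72Q + 6Q^2 = 0, with roots 0 and 12. Take the larger (rising MC): Q* = 12.
Check: AVC at Q = 12 is $34 ≤ P, so revenue covers variable cost.
Profit = P·Q − TC = 178·12 − 780 = $1356.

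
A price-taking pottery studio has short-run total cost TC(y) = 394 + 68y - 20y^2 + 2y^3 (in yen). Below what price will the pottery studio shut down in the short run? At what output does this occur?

Short-run supply begins at min AVC. From VC = 68y - 20y^2 + 2y^3, AVC = 68 - 20y + 2y^2.
dAVC/dy = -20 + 4y = 0 gives y = 5. min AVC = 68 - 20·5 + 2·5^2 = 18.
The firm shuts down for any P below ¥18.

¥18 per unit, at y = 5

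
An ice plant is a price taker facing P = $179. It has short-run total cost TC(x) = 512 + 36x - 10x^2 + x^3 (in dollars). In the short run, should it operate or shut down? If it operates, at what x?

Produce at x = 11

Variable cost is VC = 36x - 10x^2 + x^3, so AVC = VC/x = 36 - 10x + x^2 and MC = dTC/dx = 36 - 20x + 3x^2.
AVC is minimized where dAVC/dx = -10 + 2x = 0, at x = 5; min AVC = 36 - 10·5 + 5^2 = $11.
P = $179 exceeds min AVC = $11, so the firm stays open.
Set P = MC: 179 = 36 - 20x + 3x^2 → -143 - 20x + 3x^2 = 0. The roots are x = -13/3 and x = 11; the profit-maximizing output is on the rising part of MC, so x* = 11.
Check: AVC at x = 11 is $47 ≤ P, so revenue covers variable cost.
Profit = P·x − TC = 179·11 − 1029 = $940.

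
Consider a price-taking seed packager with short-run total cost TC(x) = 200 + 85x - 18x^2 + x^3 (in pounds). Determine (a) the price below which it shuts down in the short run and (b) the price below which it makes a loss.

Shutdown price = £4; break-even price = £25

AVC = 85 - 18x + x^2; minimized at x = 9, giving min AVC = £4. That is the shutdown price.
ATC = 200/x + 85 - 18x + x^2. Setting dATC/dx = −200/x^2 − 18 + 2x = 0 gives x = 10 (since 2·10^3 − 18·10^2 = 200).
min ATC = 200/10 + 85 − 18·10 + 10^2 = £25. That is the break-even price.
Between these two prices the firm operates at a loss; above £25 it earns a profit.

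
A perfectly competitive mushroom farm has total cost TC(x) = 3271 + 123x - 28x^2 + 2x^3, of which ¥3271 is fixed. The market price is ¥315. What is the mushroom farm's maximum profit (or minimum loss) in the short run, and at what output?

AVC = 123 - 28x + 2x^2; min AVC = ¥25 at x = 7. Since P = ¥315 ≥ min AVC, the firm produces.
With MC = 123 - 56x + 6x^2, P = MC on the upward-sloping part at x* = 12.
TR = 315·12 = 3780. TC = 3271 + 900 = 4171. Profit = 3780 − 4171 = -¥391.
By producing, the firm covers all variable cost plus ¥2880 of fixed cost; shutting down would lose the full ¥3271.

Profit = -¥391 at x = 12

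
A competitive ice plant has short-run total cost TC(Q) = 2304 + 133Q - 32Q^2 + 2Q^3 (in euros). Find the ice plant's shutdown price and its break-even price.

Shutdown price = min AVC. AVC = 133 - 32Q + 2Q^2, with vertex at Q = 8 and minimum €5.
ATC = 2304/Q + 133 - 32Q + 2Q^2. Setting dATC/dQ = −2304/Q^2 − 32 + 4Q = 0 gives Q = 12 (since 4·12^3 − 32·12^2 = 2304).
min ATC = 2304/12 + 133 − 32·12 + 2·12^2 = €229. That is the break-even price.
For €5 ≤ P < €229 the firm produces at a loss; below €5 it shuts down.

Shutdown price = €5; break-even price = €229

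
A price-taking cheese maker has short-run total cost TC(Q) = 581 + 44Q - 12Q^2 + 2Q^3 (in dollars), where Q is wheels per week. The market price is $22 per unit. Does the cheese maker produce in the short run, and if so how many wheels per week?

Shut down

From TC, MC = TC'(Q) = 44 - 24Q + 6Q^2 and AVC = VC/Q = 44 - 12Q + 2Q^2.
AVC hits its minimum where MC = AVC, at Q = 3, giving min AVC = 44 - 12·3 + 2·3^2 = $26.
P = $22 lies below min AVC = $26; no output level covers variable cost.
Shutting down limits the loss to fixed cost, $581.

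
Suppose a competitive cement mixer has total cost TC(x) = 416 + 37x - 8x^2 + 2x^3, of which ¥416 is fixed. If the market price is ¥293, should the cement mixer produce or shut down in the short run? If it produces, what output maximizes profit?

Produce at x = 8

Strip out fixed cost: VC = 37x - 8x^2 + 2x^3. Then AVC = 37 - 8x + 2x^2 and MC = 37 - 16x + 6x^2.
AVC hits its minimum where MC = AVC, at x = 2, giving min AVC = 37 - 8·2 + 2·2^2 = ¥29.
Because ¥293 ≥ ¥29, revenue can cover variable cost; the firm operates.
Set P = MC: 293 = 37 - 16x + 6x^2 → -256 - 16x + 6x^2 = 0. The roots are x = -16/3 and x = 8; the profit-maximizing output is on the rising part of MC, so x* = 8.
Check: AVC at x = 8 is ¥101 ≤ P, so revenue covers variable cost.
Profit = P·x − TC = 293·8 − 1224 = ¥1120.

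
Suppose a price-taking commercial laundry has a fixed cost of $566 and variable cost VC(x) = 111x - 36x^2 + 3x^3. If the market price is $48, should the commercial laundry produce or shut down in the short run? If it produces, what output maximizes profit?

Produce at x = 7

Variable cost is VC = 111x - 36x^2 + 3x^3, so AVC = VC/x = 111 - 36x + 3x^2 and MC = dTC/dx = 111 - 72x + 9x^2.
AVC hits its minimum where MC = AVC, at x = 6, giving min AVC = 111 - 36·6 + 3·6^2 = $3.
Because $48 ≥ $3, revenue can cover variable cost; the firm operates.
P = MC gives 63 - 72x + 9x^2 = 0, with roots 1 and 7. Take the larger (rising MC): x* = 7.
Check: AVC at x = 7 is $6 ≤ P, so revenue covers variable cost.
Profit = P·x − TC = 48·7 − 608 = -$272, a loss, but smaller than the $566 fixed cost the firm would lose by shutting down.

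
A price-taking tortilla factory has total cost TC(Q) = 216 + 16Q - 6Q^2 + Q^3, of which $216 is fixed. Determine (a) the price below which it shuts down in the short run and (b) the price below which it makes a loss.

Shutdown price = min AVC. AVC = 16 - 6Q + Q^2, with vertex at Q = 3 and minimum $7.
ATC = 216/Q + 16 - 6Q + Q^2. Setting dATC/dQ = −216/Q^2 − 6 + 2Q = 0 gives Q = 6 (since 2·6^3 − 6·6^2 = 216).
min ATC = 216/6 + 16 − 6·6 + 6^2 = $52. That is the break-even price.
Between these two prices the firm operates at a loss; above $52 it earns a profit.

Shutdown price = $7; break-even price = $52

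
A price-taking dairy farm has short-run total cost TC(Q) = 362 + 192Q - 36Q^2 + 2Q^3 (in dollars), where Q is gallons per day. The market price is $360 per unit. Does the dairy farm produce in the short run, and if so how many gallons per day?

Produce at Q = 14

Variable cost is VC = 192Q - 36Q^2 + 2Q^3, so AVC = VC/Q = 192 - 36Q + 2Q^2 and MC = dTC/dQ = 192 - 72Q + 6Q^2.
The AVC parabola has its vertex at Q = 36/4 = 9, where AVC = 192 - 36·9 + 2·9^2 = $30.
Because $360 ≥ $30, revenue can cover variable cost; the firm operates.
Solving P = MC: -168 - 72Q + 6Q^2 = 0 ⇒ Q = -2 or 14. On the upward-sloping branch, Q* = 14.
Check: AVC at Q = 14 is $80 ≤ P, so revenue covers variable cost.
Profit = P·Q − TC = 360·14 − 1482 = $3558.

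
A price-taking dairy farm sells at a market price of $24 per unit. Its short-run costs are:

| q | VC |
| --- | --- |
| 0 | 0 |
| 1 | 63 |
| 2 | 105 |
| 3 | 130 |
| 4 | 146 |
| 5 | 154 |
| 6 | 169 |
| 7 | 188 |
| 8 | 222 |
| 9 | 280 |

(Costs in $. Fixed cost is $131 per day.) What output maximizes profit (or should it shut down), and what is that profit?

q = 0 (shut down); profit = -$131

Tabulate TR − TC: q=0: -131; q=1: -170; q=2: -188; q=3: -189; q=4: -181; q=5: -165; q=6: -156; q=7: -151; q=8: -161; q=9: -195.
Profit is highest at q = 0. Equivalently, the lowest AVC in the table is 188/7 ≈ $26.86 at q = 7, and P = $24 falls below it — price never covers variable cost, so the firm shuts down and loses only its fixed cost.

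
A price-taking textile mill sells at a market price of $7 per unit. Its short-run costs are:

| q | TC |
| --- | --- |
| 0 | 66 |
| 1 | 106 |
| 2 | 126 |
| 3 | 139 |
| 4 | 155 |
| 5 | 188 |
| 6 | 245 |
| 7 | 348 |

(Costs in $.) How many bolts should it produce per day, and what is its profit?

Profit at each row (π = 7q − TC): q=0: -66; q=1: -99; q=2: -112; q=3: -118; q=4: -127; q=5: -153; q=6: -203; q=7: -299.
Profit is highest at q = 0. Equivalently, the lowest AVC in the table is 89/4 ≈ $22.25 at q = 4, and P = $7 falls below it — price never covers variable cost, so the firm shuts down and loses only its fixed cost.

q = 0 (shut down); profit = -$66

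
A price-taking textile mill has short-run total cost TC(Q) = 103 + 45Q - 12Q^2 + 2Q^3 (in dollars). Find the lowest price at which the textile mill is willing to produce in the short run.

$27 per unit

Short-run supply begins at min AVC. From VC = 45Q - 12Q^2 + 2Q^3, AVC = 45 - 12Q + 2Q^2.
dAVC/dQ = -12 + 4Q = 0 gives Q = 3. min AVC = 45 - 12·3 + 2·3^2 = 27.
For P < $27 the firm produces nothing.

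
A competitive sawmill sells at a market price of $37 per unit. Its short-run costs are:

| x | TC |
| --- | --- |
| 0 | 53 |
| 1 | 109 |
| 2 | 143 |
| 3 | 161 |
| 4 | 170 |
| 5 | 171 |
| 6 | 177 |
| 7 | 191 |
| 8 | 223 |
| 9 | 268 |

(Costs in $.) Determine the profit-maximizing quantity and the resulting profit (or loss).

Tabulate TR − TC: x=0: -53; x=1: -72; x=2: -69; x=3: -50; x=4: -22; x=5: 14; x=6: 45; x=7: 68; x=8: 73; x=9: 65.
Profit is maximized at x = 8. AVC there is 170/8 = $21.25 ≤ P, so producing beats shutting down (which would give -$53).

x = 8; profit = $73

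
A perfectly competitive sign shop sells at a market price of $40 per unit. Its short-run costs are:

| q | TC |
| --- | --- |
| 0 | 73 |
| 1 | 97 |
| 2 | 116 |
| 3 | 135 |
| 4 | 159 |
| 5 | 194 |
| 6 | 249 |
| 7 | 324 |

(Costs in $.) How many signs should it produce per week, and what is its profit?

q = 5; profit = $6

Compute π = P·q − TC at each output: q=0: -73; q=1: -57; q=2: -36; q=3: -15; q=4: 1; q=5: 6; q=6: -9; q=7: -44.
Profit is maximized at q = 5. AVC there is 121/5 = $24.20 ≤ P, so producing beats shutting down (which would give -$73).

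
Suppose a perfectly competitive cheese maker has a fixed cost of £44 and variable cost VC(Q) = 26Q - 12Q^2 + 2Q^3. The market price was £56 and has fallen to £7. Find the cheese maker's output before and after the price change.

Output falls from 5 to 0 (the firm shuts down)

MC = 26 - 24Q + 6Q^2; the shutdown threshold is min AVC = £8 (at Q = 3).
At P = £56 ≥ min AVC, set P = MC on the rising branch: Q = 5.
At P = £7 < min AVC = £8, price no longer covers variable cost at any output, so the firm shuts down: Q = 0.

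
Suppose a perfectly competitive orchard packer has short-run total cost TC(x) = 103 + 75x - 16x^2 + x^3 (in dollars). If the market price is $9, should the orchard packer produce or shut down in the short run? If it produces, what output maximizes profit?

Strip out fixed cost: VC = 75x - 16x^2 + x^3. Then AVC = 75 - 16x + x^2 and MC = 75 - 32x + 3x^2.
The AVC parabola has its vertex at x = 16/2 = 8, where AVC = 75 - 16·8 + 8^2 = $11.
With P < min AVC ($9 < $11), every unit sold adds to the loss.
The firm minimizes its loss by shutting down and losing only its fixed cost of $103.

Shut down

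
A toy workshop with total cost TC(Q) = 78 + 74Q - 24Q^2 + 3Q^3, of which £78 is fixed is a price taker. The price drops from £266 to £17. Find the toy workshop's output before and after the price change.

Output falls from 8 to 0 (the firm shuts down)

AVC = 74 - 24Q + 3Q^2, minimized at Q = 4 where min AVC = £26. MC = 74 - 48Q + 9Q^2.
With P = £266 above the shutdown price, P = MC gives Q = 8.
At P = £17 < min AVC = £26, price no longer covers variable cost at any output, so the firm shuts down: Q = 0.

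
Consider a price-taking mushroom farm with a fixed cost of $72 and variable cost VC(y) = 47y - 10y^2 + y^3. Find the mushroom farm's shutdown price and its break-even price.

Shutdown price = $22; break-even price = $35

Shutdown price = min AVC. AVC = 47 - 10y + y^2, with vertex at y = 5 and minimum $22.
ATC = 72/y + 47 - 10y + y^2. Setting dATC/dy = −72/y^2 − 10 + 2y = 0 gives y = 6 (since 2·6^3 − 10·6^2 = 72).
min ATC = 72/6 + 47 − 10·6 + 6^2 = $35. That is the break-even price.
For $22 ≤ P < $35 the firm produces at a loss; below $22 it shuts down.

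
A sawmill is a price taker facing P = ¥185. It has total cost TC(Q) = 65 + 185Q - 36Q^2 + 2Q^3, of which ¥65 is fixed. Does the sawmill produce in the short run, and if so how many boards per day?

Variable cost is VC = 185Q - 36Q^2 + 2Q^3, so AVC = VC/Q = 185 - 36Q + 2Q^2 and MC = dTC/dQ = 185 - 72Q + 6Q^2.
AVC hits its minimum where MC = AVC, at Q = 9, giving min AVC = 185 - 36·9 + 2·9^2 = ¥23.
Because ¥185 ≥ ¥23, revenue can cover variable cost; the firm operates.
Set P = MC: 185 = 185 - 72Q + 6Q^2 → -72Q + 6Q^2 = 0. The roots are Q = 0 and Q = 12; the profit-maximizing output is on the rising part of MC, so Q* = 12.
Check: AVC at Q = 12 is ¥41 ≤ P, so revenue covers variable cost.
Profit = P·Q − TC = 185·12 − 557 = ¥1663.

Produce at Q = 12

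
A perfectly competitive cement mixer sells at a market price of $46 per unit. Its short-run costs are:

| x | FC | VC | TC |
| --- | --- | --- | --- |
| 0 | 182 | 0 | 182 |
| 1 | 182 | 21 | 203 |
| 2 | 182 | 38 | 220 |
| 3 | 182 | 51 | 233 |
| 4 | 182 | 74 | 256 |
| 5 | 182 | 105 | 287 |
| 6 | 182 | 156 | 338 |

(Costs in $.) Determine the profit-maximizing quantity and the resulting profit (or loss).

Tabulate TR − TC: x=0: -182; x=1: -157; x=2: -128; x=3: -95; x=4: -72; x=5: -57; x=6: -62.
Profit is maximized at x = 5. AVC there is 105/5 = $21 ≤ P, so producing beats shutting down (which would give -$182).

x = 5; profit = -$57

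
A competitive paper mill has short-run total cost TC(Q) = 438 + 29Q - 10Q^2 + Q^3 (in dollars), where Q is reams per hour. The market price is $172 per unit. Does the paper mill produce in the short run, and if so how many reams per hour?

Produce at Q = 11

From TC, MC = TC'(Q) = 29 - 20Q + 3Q^2 and AVC = VC/Q = 29 - 10Q + Q^2.
AVC is minimized where dAVC/dQ = -10 + 2Q = 0, at Q = 5; min AVC = 29 - 10·5 + 5^2 = $4.
P = $172 exceeds min AVC = $4, so the firm stays open.
Set P = MC: 172 = 29 - 20Q + 3Q^2 → -143 - 20Q + 3Q^2 = 0. The roots are Q = -13/3 and Q = 11; the profit-maximizing output is on the rising part of MC, so Q* = 11.
Check: AVC at Q = 11 is $40 ≤ P, so revenue covers variable cost.
Profit = P·Q − TC = 172·11 − 878 = $1014.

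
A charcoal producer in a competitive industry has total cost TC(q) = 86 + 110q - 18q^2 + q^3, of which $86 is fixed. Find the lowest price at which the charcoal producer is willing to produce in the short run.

Short-run supply begins at min AVC. From VC = 110q - 18q^2 + q^3, AVC = 110 - 18q + q^2.
At the minimum of AVC, MC = AVC. MC = 110 - 36q + 3q^2; setting MC = AVC gives 2q^2 - 18q = 0, so q = 9. min AVC = 29.
For P < $29 the firm produces nothing.

$29 per unit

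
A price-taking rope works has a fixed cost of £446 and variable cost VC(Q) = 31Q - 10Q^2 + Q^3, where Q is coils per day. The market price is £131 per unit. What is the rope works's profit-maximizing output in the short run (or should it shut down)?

Produce at Q = 10

From TC, MC = TC'(Q) = 31 - 20Q + 3Q^2 and AVC = VC/Q = 31 - 10Q + Q^2.
AVC hits its minimum where MC = AVC, at Q = 5, giving min AVC = 31 - 10·5 + 5^2 = £6.
Since P = £131 ≥ min AVC = £6, price covers variable cost and the firm should produce.
P = MC gives -100 - 20Q + 3Q^2 = 0, with roots -10/3 and 10. Take the larger (rising MC): Q* = 10.
Check: AVC at Q = 10 is £31 ≤ P, so revenue covers variable cost.
Profit = P·Q − TC = 131·10 − 756 = £554.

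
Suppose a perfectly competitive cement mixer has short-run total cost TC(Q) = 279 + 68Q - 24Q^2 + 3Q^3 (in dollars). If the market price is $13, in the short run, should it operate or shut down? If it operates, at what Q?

Strip out fixed cost: VC = 68Q - 24Q^2 + 3Q^3. Then AVC = 68 - 24Q + 3Q^2 and MC = 68 - 48Q + 9Q^2.
AVC hits its minimum where MC = AVC, at Q = 4, giving min AVC = 68 - 24·4 + 3·4^2 = $20.
P = $13 lies below min AVC = $20; no output level covers variable cost.
Best response: produce nothing and absorb the $279 fixed cost.

Shut down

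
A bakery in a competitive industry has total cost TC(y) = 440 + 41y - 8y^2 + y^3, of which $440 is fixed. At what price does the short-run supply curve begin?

The firm shuts down when price falls below the minimum of average variable cost. AVC = VC/y = 41 - 8y + y^2.
dAVC/dy = -8 + 2y = 0 gives y = 4. min AVC = 41 - 8·4 + 4^2 = 25.
The firm shuts down for any P below $25.

$25 per unit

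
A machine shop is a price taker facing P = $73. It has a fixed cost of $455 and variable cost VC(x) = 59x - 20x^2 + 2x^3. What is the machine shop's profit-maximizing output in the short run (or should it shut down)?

Produce at x = 7

Strip out fixed cost: VC = 59x - 20x^2 + 2x^3. Then AVC = 59 - 20x + 2x^2 and MC = 59 - 40x + 6x^2.
AVC is minimized where dAVC/dx = -20 + 4x = 0, at x = 5; min AVC = 59 - 20·5 + 2·5^2 = $9.
Since P = $73 ≥ min AVC = $9, price covers variable cost and the firm should produce.
Solving P = MC: -14 - 40x + 6x^2 = 0 ⇒ x = -1/3 or 7. On the upward-sloping branch, x* = 7.
Check: AVC at x = 7 is $17 ≤ P, so revenue covers variable cost.
Profit = P·x − TC = 73·7 − 574 = -$63, a loss, but smaller than the $455 fixed cost the firm would lose by shutting down.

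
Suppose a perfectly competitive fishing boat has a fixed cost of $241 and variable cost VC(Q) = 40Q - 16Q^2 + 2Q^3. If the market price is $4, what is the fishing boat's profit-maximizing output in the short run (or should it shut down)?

From TC, MC = TC'(Q) = 40 - 32Q + 6Q^2 and AVC = VC/Q = 40 - 16Q + 2Q^2.
AVC is minimized where dAVC/dQ = -16 + 4Q = 0, at Q = 4; min AVC = 40 - 16·4 + 2·4^2 = $8.
P = $4 lies below min AVC = $8; no output level covers variable cost.
The firm minimizes its loss by shutting down and losing only its fixed cost of $241.

Shut down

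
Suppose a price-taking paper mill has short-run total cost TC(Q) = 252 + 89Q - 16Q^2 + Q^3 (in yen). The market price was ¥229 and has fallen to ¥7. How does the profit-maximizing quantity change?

Output falls from 14 to 0 (the firm shuts down)

MC = 89 - 32Q + 3Q^2; the shutdown threshold is min AVC = ¥25 (at Q = 8).
At P = ¥229 ≥ min AVC, set P = MC on the rising branch: Q = 14.
At P = ¥7 < min AVC = ¥25, price no longer covers variable cost at any output, so the firm shuts down: Q = 0.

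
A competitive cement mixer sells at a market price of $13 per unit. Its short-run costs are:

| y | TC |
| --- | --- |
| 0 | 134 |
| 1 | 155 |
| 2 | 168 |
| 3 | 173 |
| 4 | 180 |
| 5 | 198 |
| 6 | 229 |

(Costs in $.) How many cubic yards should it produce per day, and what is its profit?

Profit at each row (π = 13y − TC): y=0: -134; y=1: -142; y=2: -142; y=3: -134; y=4: -128; y=5: -133; y=6: -151.
Profit is maximized at y = 4. AVC there is 46/4 = $11.50 ≤ P, so producing beats shutting down (which would give -$134).

y = 4; profit = -$128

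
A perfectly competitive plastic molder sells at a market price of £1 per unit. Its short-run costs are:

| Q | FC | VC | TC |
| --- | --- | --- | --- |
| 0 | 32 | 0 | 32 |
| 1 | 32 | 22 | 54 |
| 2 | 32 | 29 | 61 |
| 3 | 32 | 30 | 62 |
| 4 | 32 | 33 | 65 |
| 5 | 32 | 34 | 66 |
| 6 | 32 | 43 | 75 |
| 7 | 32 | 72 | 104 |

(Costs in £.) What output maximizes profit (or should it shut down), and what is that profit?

Profit at each row (π = 1Q − TC): Q=0: -32; Q=1: -53; Q=2: -59; Q=3: -59; Q=4: -61; Q=5: -61; Q=6: -69; Q=7: -97.
Profit is highest at Q = 0. Equivalently, the lowest AVC in the table is 34/5 ≈ £6.80 at Q = 5, and P = £1 falls below it — price never covers variable cost, so the firm shuts down and loses only its fixed cost.

Q = 0 (shut down); profit = -£32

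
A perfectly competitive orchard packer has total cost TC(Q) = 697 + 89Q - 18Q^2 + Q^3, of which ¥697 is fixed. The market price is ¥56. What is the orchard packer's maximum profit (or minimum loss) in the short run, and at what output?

AVC = 89 - 18Q + Q^2; min AVC = ¥8 at Q = 9. Since P = ¥56 ≥ min AVC, the firm produces.
MC = 89 - 36Q + 3Q^2. Setting P = MC and taking the root on the rising branch gives Q* = 11.
TR = 56·11 = 616. TC = 697 + 132 = 829. Profit = 616 − 829 = -¥213.
Shutting down would mean losing the fixed cost of ¥697, so operating at a loss of ¥213 is better by ¥484.

Profit = -¥213 at Q = 11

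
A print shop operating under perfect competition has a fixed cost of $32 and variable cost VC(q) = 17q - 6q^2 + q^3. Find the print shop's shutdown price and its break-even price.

Shutdown price = $8; break-even price = $17

AVC = 17 - 6q + q^2; minimized at q = 3, giving min AVC = $8. That is the shutdown price.
ATC = 32/q + 17 - 6q + q^2. Setting dATC/dq = −32/q^2 − 6 + 2q = 0 gives q = 4 (since 2·4^3 − 6·4^2 = 32).
min ATC = 32/4 + 17 − 6·4 + 4^2 = $17. That is the break-even price.
For $8 ≤ P < $17 the firm produces at a loss; below $8 it shuts down.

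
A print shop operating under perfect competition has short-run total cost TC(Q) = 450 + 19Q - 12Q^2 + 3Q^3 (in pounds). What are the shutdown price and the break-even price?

Shutdown price = min AVC. AVC = 19 - 12Q + 3Q^2, with vertex at Q = 2 and minimum £7.
ATC = 450/Q + 19 - 12Q + 3Q^2. Setting dATC/dQ = −450/Q^2 − 12 + 6Q = 0 gives Q = 5 (since 6·5^3 − 12·5^2 = 450).
min ATC = 450/5 + 19 − 12·5 + 3·5^2 = £124. That is the break-even price.
For £7 ≤ P < £124 the firm produces at a loss; below £7 it shuts down.

Shutdown price = £7; break-even price = £124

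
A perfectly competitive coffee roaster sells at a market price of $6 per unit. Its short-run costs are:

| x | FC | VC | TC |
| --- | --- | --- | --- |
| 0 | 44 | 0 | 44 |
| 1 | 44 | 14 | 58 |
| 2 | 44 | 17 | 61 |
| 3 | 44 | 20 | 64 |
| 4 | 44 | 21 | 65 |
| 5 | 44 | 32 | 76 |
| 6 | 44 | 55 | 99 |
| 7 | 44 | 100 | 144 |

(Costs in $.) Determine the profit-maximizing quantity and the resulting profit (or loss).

x = 4; profit = -$41

Compute π = P·x − TC at each output: x=0: -44; x=1: -52; x=2: -49; x=3: -46; x=4: -41; x=5: -46; x=6: -63; x=7: -102.
Profit is maximized at x = 4. AVC there is 21/4 = $5.25 ≤ P, so producing beats shutting down (which would give -$44).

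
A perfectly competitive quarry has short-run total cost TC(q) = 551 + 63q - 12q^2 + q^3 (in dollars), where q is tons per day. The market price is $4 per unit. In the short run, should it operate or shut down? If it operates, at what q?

Variable cost is VC = 63q - 12q^2 + q^3, so AVC = VC/q = 63 - 12q + q^2 and MC = dTC/dq = 63 - 24q + 3q^2.
AVC hits its minimum where MC = AVC, at q = 6, giving min AVC = 63 - 12·6 + 6^2 = $27.
With P < min AVC ($4 < $27), every unit sold adds to the loss.
Shutting down limits the loss to fixed cost, $551.

Shut down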